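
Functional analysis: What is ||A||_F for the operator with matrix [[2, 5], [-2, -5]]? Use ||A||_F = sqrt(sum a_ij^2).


||A||_F^2 = sum a_ij^2
= 2^2 + 5^2 + (-2)^2 + (-5)^2
= 4 + 25 + 4 + 25 = 58
||A||_F = sqrt(58) = 7.6158

7.6158


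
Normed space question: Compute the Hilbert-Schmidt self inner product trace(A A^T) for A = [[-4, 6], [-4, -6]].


trace(A * A^T) = sum of squares of all entries
= (-4)^2 + 6^2 + (-4)^2 + (-6)^2
= 16 + 36 + 16 + 36
= 104

104


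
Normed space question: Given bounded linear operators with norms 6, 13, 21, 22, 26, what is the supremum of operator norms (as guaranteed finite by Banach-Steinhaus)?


By the Uniform Boundedness Principle, the supremum of norms is finite.
sup_k ||T_k|| = max(6, 13, 21, 22, 26) = 26

26


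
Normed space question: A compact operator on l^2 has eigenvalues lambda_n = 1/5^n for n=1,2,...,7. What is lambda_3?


The eigenvalue formula gives lambda_3 = 1/5^3
= 1/125
= 0.0080

0.0080


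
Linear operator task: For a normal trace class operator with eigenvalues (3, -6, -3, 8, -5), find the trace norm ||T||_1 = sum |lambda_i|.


For a normal operator, singular values equal |eigenvalues|.
Trace norm = sum |lambda_i| = 3 + 6 + 3 + 8 + 5
= 25

25


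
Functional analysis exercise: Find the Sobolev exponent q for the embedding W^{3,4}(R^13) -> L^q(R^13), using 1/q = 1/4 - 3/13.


Using the Sobolev embedding formula: 1/q = 1/p - k/n
1/q = 1/4 - 3/13 = 1/52
q = 1/(1/52) = 52

52.0000


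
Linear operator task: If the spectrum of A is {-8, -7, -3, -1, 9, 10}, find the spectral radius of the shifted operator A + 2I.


Spectrum of A + 2I = {-6, -5, -1, 1, 11, 12}
Spectral radius = max |lambda| over the shifted spectrum
= max(6, 5, 1, 1, 11, 12) = 12

12


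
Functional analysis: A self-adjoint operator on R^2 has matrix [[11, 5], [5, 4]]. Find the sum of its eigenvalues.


For a self-adjoint (symmetric) matrix, the eigenvalues are real.
The sum of eigenvalues equals the trace of the matrix.
trace = 11 + 4 = 15

15


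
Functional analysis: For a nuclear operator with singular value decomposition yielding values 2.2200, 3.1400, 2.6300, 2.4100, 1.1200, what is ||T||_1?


The nuclear norm is the sum of all singular values.
||T||_1 = 2.2200 + 3.1400 + 2.6300 + 2.4100 + 1.1200
= 11.5200

11.5200


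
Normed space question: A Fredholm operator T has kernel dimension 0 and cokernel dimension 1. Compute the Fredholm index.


The Fredholm index is defined as ind(T) = dim(ker T) - dim(coker T)
= 0 - 1
= -1

-1


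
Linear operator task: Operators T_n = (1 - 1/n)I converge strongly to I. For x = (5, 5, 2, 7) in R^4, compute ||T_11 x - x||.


T_11 x - x = (1 - 1/11)x - x = -x/11
||x|| = sqrt(103) = 10.1489
||T_11 x - x|| = ||x||/11 = 10.1489/11 = 0.9226

0.9226


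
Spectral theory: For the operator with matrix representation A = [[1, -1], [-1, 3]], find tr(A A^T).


trace(A * A^T) = sum of squares of all entries
= 1^2 + (-1)^2 + (-1)^2 + 3^2
= 1 + 1 + 1 + 9
= 12

12


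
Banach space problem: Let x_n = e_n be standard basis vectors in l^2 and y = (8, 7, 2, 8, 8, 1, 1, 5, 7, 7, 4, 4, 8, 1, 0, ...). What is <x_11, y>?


x_11 = e_11 is the standard basis vector with 1 in position 11.
<x_11, y> = y_11 = 4
As n -> infinity, <x_n, y> -> 0, confirming weak convergence of (x_n) to 0.

4


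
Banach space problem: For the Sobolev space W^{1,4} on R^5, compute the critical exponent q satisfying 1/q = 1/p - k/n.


Using the Sobolev embedding formula: 1/q = 1/p - k/n
1/q = 1/4 - 1/5 = 1/20
q = 1/(1/20) = 20

20.0000


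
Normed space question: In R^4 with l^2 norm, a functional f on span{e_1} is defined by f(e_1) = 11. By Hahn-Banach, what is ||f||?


The norm of f is given by ||f|| = sup_{||x||=1} |f(x)|.
On span{e_1}, ||e_1|| = 1, so ||f|| = |f(e_1)| / ||e_1||
= |11| / 1 = 11.0000

11.0000


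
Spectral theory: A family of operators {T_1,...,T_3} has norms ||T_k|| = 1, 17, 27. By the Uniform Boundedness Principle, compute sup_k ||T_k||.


By the Uniform Boundedness Principle, the supremum of norms is finite.
sup_k ||T_k|| = max(1, 17, 27) = 27

27


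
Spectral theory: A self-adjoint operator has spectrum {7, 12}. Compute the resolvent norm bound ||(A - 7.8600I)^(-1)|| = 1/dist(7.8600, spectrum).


dist(7.8600, {7, 12}) = min(|7.8600 - 7|, |7.8600 - 12|)
= min(0.8600, 4.1400) = 0.8600
Resolvent bound = 1/0.8600 = 1.1628

1.1628


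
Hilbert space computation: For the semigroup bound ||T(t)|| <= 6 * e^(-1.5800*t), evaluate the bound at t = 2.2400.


||T(2.2400)|| <= 6 * exp(-1.5800 * 2.2400)
= 6 * exp(-3.5392)
= 6 * 0.0290
= 0.1742

0.1742


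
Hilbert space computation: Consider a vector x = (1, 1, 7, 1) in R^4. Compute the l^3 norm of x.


The l^3 norm = (sum |x_i|^3)^(1/3)
Sum of 3th powers = 1 + 1 + 343 + 1 = 346
||x||_3 = (346)^(1/3) = 7.0203

7.0203


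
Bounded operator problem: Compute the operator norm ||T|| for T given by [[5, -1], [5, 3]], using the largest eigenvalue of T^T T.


A^T A = [[50, 10], [10, 10]]
trace(A^T A) = 60, det(A^T A) = 400
discriminant = 60^2 - 4*400 = 2000
Largest eigenvalue of A^T A = (trace + sqrt(disc))/2 = 52.3607
||T|| = sqrt(52.3607) = 7.2361

7.2361


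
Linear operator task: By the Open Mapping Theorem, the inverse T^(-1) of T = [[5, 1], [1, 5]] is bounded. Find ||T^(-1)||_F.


det(T) = 5*5 - 1*1 = 24
T^(-1) = (1/24) * [[5, -1], [-1, 5]] = [[0.2083, -0.0417], [-0.0417, 0.2083]]
||T^(-1)||_F^2 = 0.2083^2 + (-0.0417)^2 + (-0.0417)^2 + 0.2083^2 = 0.0903
||T^(-1)||_F = sqrt(0.0903) = 0.3005

0.3005


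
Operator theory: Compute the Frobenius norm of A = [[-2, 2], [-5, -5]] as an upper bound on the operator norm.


||A||_F^2 = sum a_ij^2
= (-2)^2 + 2^2 + (-5)^2 + (-5)^2
= 4 + 4 + 25 + 25 = 58
||A||_F = sqrt(58) = 7.6158

7.6158


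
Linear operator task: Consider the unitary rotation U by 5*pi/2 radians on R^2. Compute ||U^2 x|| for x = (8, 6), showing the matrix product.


U is a rotation by theta = 5*pi/2
U^2 = rotation by 2*theta = 10*pi/2 = 2*pi/2 (mod 2*pi)
cos(2*pi/2) = -1.0000, sin(2*pi/2) = 0.0000
U^2 x = (-1.0000 * 8 - 0.0000 * 6, 0.0000 * 8 + -1.0000 * 6)
= (-8.0000, -6.0000)
||U^2 x|| = sqrt((-8.0000)^2 + (-6.0000)^2) = sqrt(100.0000) = 10.0000

10.0000


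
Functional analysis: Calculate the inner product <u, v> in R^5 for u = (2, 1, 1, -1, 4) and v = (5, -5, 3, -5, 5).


Computing the standard inner product <u, v> = sum u_i * v_i
= 2*5 + 1*-5 + 1*3 + -1*-5 + 4*5
= 10 + -5 + 3 + 5 + 20
= 33

33


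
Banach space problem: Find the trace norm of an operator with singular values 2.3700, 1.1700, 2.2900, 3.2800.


The nuclear norm is the sum of all singular values.
||T||_1 = 2.3700 + 1.1700 + 2.2900 + 3.2800
= 9.1100

9.1100


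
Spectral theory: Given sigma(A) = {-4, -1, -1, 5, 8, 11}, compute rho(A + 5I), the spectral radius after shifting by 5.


Spectrum of A + 5I = {1, 4, 4, 10, 13, 16}
Spectral radius = max |lambda| over the shifted spectrum
= max(1, 4, 4, 10, 13, 16) = 16

16


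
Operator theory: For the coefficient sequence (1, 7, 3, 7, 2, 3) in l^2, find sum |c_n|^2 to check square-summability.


sum |c_n|^2 = 1^2 + 7^2 + 3^2 + 7^2 + 2^2 + 3^2
= 1 + 49 + 9 + 49 + 4 + 9
= 121

121


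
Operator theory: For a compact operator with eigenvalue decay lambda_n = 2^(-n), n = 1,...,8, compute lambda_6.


The eigenvalue formula gives lambda_6 = 1/2^6
= 1/64
= 0.0156

0.0156


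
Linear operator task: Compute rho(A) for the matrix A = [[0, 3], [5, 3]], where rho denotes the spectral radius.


For a 2x2 matrix, eigenvalues satisfy lambda^2 - (trace)*lambda + det = 0
trace = 0 + 3 = 3
det = 0*3 - 3*5 = -15
discriminant = 3^2 - 4*(-15) = 69
spectral radius = max |eigenvalue| = 5.6533

5.6533


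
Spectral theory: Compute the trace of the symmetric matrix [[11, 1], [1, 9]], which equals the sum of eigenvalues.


For a self-adjoint (symmetric) matrix, the eigenvalues are real.
The sum of eigenvalues equals the trace of the matrix.
trace = 11 + 9 = 20

20


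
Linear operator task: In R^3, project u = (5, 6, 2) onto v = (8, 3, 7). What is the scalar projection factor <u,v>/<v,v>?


Computing <u,v> = 5*8 + 6*3 + 2*7 = 72
Computing <v,v> = 8^2 + 3^2 + 7^2 = 122
Projection coefficient = 72/122 = 0.5902

0.5902


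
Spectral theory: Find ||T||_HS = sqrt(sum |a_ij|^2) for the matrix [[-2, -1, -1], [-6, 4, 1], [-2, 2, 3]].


The Hilbert-Schmidt norm is sqrt(sum of squares of all entries).
Sum of squares = (-2)^2 + (-1)^2 + (-1)^2 + (-6)^2 + 4^2 + 1^2 + (-2)^2 + 2^2 + 3^2
= 4 + 1 + 1 + 36 + 16 + 1 + 4 + 4 + 9 = 76
||T||_HS = sqrt(76) = 8.7178

8.7178


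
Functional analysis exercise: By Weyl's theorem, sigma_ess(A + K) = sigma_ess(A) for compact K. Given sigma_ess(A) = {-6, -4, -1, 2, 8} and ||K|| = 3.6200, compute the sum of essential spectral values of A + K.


By Weyl's theorem, the essential spectrum is invariant under compact perturbations.
sigma_ess(A + K) = sigma_ess(A) = {-6, -4, -1, 2, 8}
Sum = -6 + -4 + -1 + 2 + 8 = -1

-1


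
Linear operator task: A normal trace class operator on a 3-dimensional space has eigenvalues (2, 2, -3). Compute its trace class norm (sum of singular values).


For a normal operator, singular values equal |eigenvalues|.
Trace norm = sum |lambda_i| = 2 + 2 + 3
= 7

7


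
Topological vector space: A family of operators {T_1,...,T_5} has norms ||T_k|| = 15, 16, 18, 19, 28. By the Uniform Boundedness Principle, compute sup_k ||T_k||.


By the Uniform Boundedness Principle, the supremum of norms is finite.
sup_k ||T_k|| = max(15, 16, 18, 19, 28) = 28

28


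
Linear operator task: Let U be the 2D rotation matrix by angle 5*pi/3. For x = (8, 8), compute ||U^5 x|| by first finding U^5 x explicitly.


U is a rotation by theta = 5*pi/3
U^5 = rotation by 5*theta = 25*pi/3 = 1*pi/3 (mod 2*pi)
cos(1*pi/3) = 0.5000, sin(1*pi/3) = 0.8660
U^5 x = (0.5000 * 8 - 0.8660 * 8, 0.8660 * 8 + 0.5000 * 8)
= (-2.9282, 10.9282)
||U^5 x|| = sqrt((-2.9282)^2 + 10.9282^2) = sqrt(128.0000) = 11.3137

11.3137


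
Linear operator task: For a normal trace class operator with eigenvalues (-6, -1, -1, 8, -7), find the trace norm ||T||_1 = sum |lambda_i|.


For a normal operator, singular values equal |eigenvalues|.
Trace norm = sum |lambda_i| = 6 + 1 + 1 + 8 + 7
= 23

23


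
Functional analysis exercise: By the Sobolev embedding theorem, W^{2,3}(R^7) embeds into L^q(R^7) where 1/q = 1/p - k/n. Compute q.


Using the Sobolev embedding formula: 1/q = 1/p - k/n
1/q = 1/3 - 2/7 = 1/21
q = 1/(1/21) = 21

21.0000


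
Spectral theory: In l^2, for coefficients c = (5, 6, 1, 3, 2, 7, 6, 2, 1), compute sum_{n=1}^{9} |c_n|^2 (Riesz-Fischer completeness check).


sum |c_n|^2 = 5^2 + 6^2 + 1^2 + 3^2 + 2^2 + 7^2 + 6^2 + 2^2 + 1^2
= 25 + 36 + 1 + 9 + 4 + 49 + 36 + 4 + 1
= 165

165


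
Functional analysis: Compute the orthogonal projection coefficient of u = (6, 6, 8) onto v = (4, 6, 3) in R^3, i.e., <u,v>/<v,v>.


Computing <u,v> = 6*4 + 6*6 + 8*3 = 84
Computing <v,v> = 4^2 + 6^2 + 3^2 = 61
Projection coefficient = 84/61 = 1.3770

1.3770


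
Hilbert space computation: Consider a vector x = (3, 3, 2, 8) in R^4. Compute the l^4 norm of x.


The l^4 norm = (sum |x_i|^4)^(1/4)
Sum of 4th powers = 81 + 81 + 16 + 4096 = 4274
||x||_4 = (4274)^(1/4) = 8.0855

8.0855


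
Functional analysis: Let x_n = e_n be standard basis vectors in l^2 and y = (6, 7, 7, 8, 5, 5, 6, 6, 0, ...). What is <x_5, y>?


x_5 = e_5 is the standard basis vector with 1 in position 5.
<x_5, y> = y_5 = 5
As n -> infinity, <x_n, y> -> 0, confirming weak convergence of (x_n) to 0.

5


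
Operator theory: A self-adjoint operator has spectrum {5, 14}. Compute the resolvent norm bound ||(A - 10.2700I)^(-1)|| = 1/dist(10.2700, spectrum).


dist(10.2700, {5, 14}) = min(|10.2700 - 5|, |10.2700 - 14|)
= min(5.2700, 3.7300) = 3.7300
Resolvent bound = 1/3.7300 = 0.2681

0.2681


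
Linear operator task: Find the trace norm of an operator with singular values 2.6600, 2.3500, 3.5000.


The nuclear norm is the sum of all singular values.
||T||_1 = 2.6600 + 2.3500 + 3.5000
= 8.5100

8.5100


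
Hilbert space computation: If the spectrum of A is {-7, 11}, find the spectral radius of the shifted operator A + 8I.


Spectrum of A + 8I = {1, 19}
Spectral radius = max |lambda| over the shifted spectrum
= max(1, 19) = 19

19


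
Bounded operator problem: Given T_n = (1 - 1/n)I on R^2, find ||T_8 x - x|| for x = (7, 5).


T_8 x - x = (1 - 1/8)x - x = -x/8
||x|| = sqrt(74) = 8.6023
||T_8 x - x|| = ||x||/8 = 8.6023/8 = 1.0753

1.0753


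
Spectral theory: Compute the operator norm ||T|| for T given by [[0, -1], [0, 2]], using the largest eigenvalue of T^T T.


A^T A = [[0, 0], [0, 5]]
trace(A^T A) = 5, det(A^T A) = 0
discriminant = 5^2 - 4*0 = 25
Largest eigenvalue of A^T A = (trace + sqrt(disc))/2 = 5.0000
||T|| = sqrt(5.0000) = 2.2361

2.2361


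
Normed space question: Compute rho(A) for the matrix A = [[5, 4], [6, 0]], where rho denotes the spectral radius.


For a 2x2 matrix, eigenvalues satisfy lambda^2 - (trace)*lambda + det = 0
trace = 5 + 0 = 5
det = 5*0 - 4*6 = -24
discriminant = 5^2 - 4*(-24) = 121
spectral radius = max |eigenvalue| = 8.0000

8.0000


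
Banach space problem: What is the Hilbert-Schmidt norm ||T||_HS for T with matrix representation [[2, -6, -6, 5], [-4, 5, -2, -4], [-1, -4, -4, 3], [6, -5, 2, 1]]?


The Hilbert-Schmidt norm is sqrt(sum of squares of all entries).
Sum of squares = 2^2 + (-6)^2 + (-6)^2 + 5^2 + (-4)^2 + 5^2 + (-2)^2 + (-4)^2 + (-1)^2 + (-4)^2 + (-4)^2 + 3^2 + 6^2 + (-5)^2 + 2^2 + 1^2
= 4 + 36 + 36 + 25 + 16 + 25 + 4 + 16 + 1 + 16 + 16 + 9 + 36 + 25 + 4 + 1 = 270
||T||_HS = sqrt(270) = 16.4317

16.4317


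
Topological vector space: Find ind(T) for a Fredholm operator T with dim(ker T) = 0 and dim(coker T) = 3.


The Fredholm index is defined as ind(T) = dim(ker T) - dim(coker T)
= 0 - 3
= -3

-3


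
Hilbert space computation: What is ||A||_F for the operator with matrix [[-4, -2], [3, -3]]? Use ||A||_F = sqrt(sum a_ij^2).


||A||_F^2 = sum a_ij^2
= (-4)^2 + (-2)^2 + 3^2 + (-3)^2
= 16 + 4 + 9 + 9 = 38
||A||_F = sqrt(38) = 6.1644

6.1644


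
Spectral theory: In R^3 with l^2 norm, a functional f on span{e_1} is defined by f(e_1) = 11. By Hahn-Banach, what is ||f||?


The norm of f is given by ||f|| = sup_{||x||=1} |f(x)|.
On span{e_1}, ||e_1|| = 1, so ||f|| = |f(e_1)| / ||e_1||
= |11| / 1 = 11.0000

11.0000


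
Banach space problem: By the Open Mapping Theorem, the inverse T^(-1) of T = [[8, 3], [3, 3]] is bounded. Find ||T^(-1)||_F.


det(T) = 8*3 - 3*3 = 15
T^(-1) = (1/15) * [[3, -3], [-3, 8]] = [[0.2000, -0.2000], [-0.2000, 0.5333]]
||T^(-1)||_F^2 = 0.2000^2 + (-0.2000)^2 + (-0.2000)^2 + 0.5333^2 = 0.4044
||T^(-1)||_F = sqrt(0.4044) = 0.6360

0.6360


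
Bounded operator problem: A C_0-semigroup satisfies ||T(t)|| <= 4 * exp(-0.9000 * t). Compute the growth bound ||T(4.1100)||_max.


||T(4.1100)|| <= 4 * exp(-0.9000 * 4.1100)
= 4 * exp(-3.6990)
= 4 * 0.0247
= 0.0990

0.0990


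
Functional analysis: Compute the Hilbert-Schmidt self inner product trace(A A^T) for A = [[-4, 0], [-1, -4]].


trace(A * A^T) = sum of squares of all entries
= (-4)^2 + 0^2 + (-1)^2 + (-4)^2
= 16 + 0 + 1 + 16
= 33

33


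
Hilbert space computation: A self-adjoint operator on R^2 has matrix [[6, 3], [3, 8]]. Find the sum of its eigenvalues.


For a self-adjoint (symmetric) matrix, the eigenvalues are real.
The sum of eigenvalues equals the trace of the matrix.
trace = 6 + 8 = 14

14


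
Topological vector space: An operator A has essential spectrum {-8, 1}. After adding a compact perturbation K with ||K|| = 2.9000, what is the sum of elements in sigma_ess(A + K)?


By Weyl's theorem, the essential spectrum is invariant under compact perturbations.
sigma_ess(A + K) = sigma_ess(A) = {-8, 1}
Sum = -8 + 1 = -7

-7


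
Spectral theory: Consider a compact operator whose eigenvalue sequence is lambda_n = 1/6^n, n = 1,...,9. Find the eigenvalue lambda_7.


The eigenvalue formula gives lambda_7 = 1/6^7
= 1/279936
= 3.5722e-06

3.5722e-06


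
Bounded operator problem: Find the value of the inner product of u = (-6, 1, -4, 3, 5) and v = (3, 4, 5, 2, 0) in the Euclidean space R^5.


Computing the standard inner product <u, v> = sum u_i * v_i
= -6*3 + 1*4 + -4*5 + 3*2 + 5*0
= -18 + 4 + -20 + 6 + 0
= -28

-28


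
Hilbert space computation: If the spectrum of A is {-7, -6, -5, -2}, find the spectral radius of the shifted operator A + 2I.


Spectrum of A + 2I = {-5, -4, -3, 0}
Spectral radius = max |lambda| over the shifted spectrum
= max(5, 4, 3, 0) = 5

5


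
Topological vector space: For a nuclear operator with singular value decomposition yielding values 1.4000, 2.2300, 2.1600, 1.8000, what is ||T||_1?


The nuclear norm is the sum of all singular values.
||T||_1 = 1.4000 + 2.2300 + 2.1600 + 1.8000
= 7.5900

7.5900


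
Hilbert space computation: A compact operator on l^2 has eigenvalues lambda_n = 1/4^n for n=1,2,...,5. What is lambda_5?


The eigenvalue formula gives lambda_5 = 1/4^5
= 1/1024
= 9.7656e-04

9.7656e-04


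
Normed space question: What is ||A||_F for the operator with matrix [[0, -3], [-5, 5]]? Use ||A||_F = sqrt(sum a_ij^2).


||A||_F^2 = sum a_ij^2
= 0^2 + (-3)^2 + (-5)^2 + 5^2
= 0 + 9 + 25 + 25 = 59
||A||_F = sqrt(59) = 7.6811

7.6811


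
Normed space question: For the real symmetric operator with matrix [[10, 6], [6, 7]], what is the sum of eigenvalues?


For a self-adjoint (symmetric) matrix, the eigenvalues are real.
The sum of eigenvalues equals the trace of the matrix.
trace = 10 + 7 = 17

17


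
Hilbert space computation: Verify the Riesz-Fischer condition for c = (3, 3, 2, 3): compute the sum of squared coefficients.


sum |c_n|^2 = 3^2 + 3^2 + 2^2 + 3^2
= 9 + 9 + 4 + 9
= 31

31


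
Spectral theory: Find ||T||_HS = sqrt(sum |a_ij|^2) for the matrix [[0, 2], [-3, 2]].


The Hilbert-Schmidt norm is sqrt(sum of squares of all entries).
Sum of squares = 0^2 + 2^2 + (-3)^2 + 2^2
= 0 + 4 + 9 + 4 = 17
||T||_HS = sqrt(17) = 4.1231

4.1231


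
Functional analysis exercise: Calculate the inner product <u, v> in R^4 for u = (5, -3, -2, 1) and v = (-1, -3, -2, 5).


Computing the standard inner product <u, v> = sum u_i * v_i
= 5*-1 + -3*-3 + -2*-2 + 1*5
= -5 + 9 + 4 + 5
= 13

13


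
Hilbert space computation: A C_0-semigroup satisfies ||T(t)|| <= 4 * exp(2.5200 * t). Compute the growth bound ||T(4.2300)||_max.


||T(4.2300)|| <= 4 * exp(2.5200 * 4.2300)
= 4 * exp(10.6596)
= 4 * 42599.5939
= 170398.3757

170398.3757


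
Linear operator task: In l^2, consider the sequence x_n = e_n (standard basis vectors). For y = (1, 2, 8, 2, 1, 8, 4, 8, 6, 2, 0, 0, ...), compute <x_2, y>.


x_2 = e_2 is the standard basis vector with 1 in position 2.
<x_2, y> = y_2 = 2
As n -> infinity, <x_n, y> -> 0, confirming weak convergence of (x_n) to 0.

2


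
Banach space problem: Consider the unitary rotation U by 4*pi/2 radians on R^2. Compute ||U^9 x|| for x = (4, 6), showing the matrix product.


U is a rotation by theta = 4*pi/2
U^9 = rotation by 9*theta = 36*pi/2 = 0*pi/2 (mod 2*pi)
cos(0*pi/2) = 1.0000, sin(0*pi/2) = 0.0000
U^9 x = (1.0000 * 4 - 0.0000 * 6, 0.0000 * 4 + 1.0000 * 6)
= (4.0000, 6.0000)
||U^9 x|| = sqrt(4.0000^2 + 6.0000^2) = sqrt(52.0000) = 7.2111

7.2111


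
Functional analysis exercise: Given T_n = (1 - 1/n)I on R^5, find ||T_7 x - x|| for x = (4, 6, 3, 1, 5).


T_7 x - x = (1 - 1/7)x - x = -x/7
||x|| = sqrt(87) = 9.3274
||T_7 x - x|| = ||x||/7 = 9.3274/7 = 1.3325

1.3325


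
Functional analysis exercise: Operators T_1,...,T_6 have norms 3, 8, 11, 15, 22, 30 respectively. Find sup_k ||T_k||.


By the Uniform Boundedness Principle, the supremum of norms is finite.
sup_k ||T_k|| = max(3, 8, 11, 15, 22, 30) = 30

30


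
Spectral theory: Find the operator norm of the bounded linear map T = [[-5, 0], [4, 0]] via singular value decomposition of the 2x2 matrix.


A^T A = [[41, 0], [0, 0]]
trace(A^T A) = 41, det(A^T A) = 0
discriminant = 41^2 - 4*0 = 1681
Largest eigenvalue of A^T A = (trace + sqrt(disc))/2 = 41.0000
||T|| = sqrt(41.0000) = 6.4031

6.4031


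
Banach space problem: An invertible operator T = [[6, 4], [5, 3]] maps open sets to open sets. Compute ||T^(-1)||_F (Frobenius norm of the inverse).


det(T) = 6*3 - 4*5 = -2
T^(-1) = (1/-2) * [[3, -4], [-5, 6]] = [[-1.5000, 2.0000], [2.5000, -3.0000]]
||T^(-1)||_F^2 = (-1.5000)^2 + 2.0000^2 + 2.5000^2 + (-3.0000)^2 = 21.5000
||T^(-1)||_F = sqrt(21.5000) = 4.6368

4.6368


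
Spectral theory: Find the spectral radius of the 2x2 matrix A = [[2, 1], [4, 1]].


For a 2x2 matrix, eigenvalues satisfy lambda^2 - (trace)*lambda + det = 0
trace = 2 + 1 = 3
det = 2*1 - 1*4 = -2
discriminant = 3^2 - 4*(-2) = 17
spectral radius = max |eigenvalue| = 3.5616

3.5616


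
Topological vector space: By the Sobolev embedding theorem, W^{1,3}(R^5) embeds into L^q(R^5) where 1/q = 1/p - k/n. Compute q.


Using the Sobolev embedding formula: 1/q = 1/p - k/n
1/q = 1/3 - 1/5 = 2/15
q = 1/(2/15) = 15/2 = 7.5000

7.5000


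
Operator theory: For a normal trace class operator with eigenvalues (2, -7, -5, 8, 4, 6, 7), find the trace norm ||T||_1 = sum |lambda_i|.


For a normal operator, singular values equal |eigenvalues|.
Trace norm = sum |lambda_i| = 2 + 7 + 5 + 8 + 4 + 6 + 7
= 39

39


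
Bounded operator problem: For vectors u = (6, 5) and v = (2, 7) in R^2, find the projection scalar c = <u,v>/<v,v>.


Computing <u,v> = 6*2 + 5*7 = 47
Computing <v,v> = 2^2 + 7^2 = 53
Projection coefficient = 47/53 = 0.8868

0.8868


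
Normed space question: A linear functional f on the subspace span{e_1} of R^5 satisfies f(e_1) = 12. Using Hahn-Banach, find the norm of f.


The norm of f is given by ||f|| = sup_{||x||=1} |f(x)|.
On span{e_1}, ||e_1|| = 1, so ||f|| = |f(e_1)| / ||e_1||
= |12| / 1 = 12.0000

12.0000


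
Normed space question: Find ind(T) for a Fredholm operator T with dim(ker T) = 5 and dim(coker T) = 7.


The Fredholm index is defined as ind(T) = dim(ker T) - dim(coker T)
= 5 - 7
= -2

-2


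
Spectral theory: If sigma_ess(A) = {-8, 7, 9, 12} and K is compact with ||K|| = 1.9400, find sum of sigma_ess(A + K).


By Weyl's theorem, the essential spectrum is invariant under compact perturbations.
sigma_ess(A + K) = sigma_ess(A) = {-8, 7, 9, 12}
Sum = -8 + 7 + 9 + 12 = 20

20


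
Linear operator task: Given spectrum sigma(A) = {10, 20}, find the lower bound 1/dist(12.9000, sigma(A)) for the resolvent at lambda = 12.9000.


dist(12.9000, {10, 20}) = min(|12.9000 - 10|, |12.9000 - 20|)
= min(2.9000, 7.1000) = 2.9000
Resolvent bound = 1/2.9000 = 0.3448

0.3448


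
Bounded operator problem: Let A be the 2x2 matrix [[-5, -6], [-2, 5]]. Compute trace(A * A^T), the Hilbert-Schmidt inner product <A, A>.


trace(A * A^T) = sum of squares of all entries
= (-5)^2 + (-6)^2 + (-2)^2 + 5^2
= 25 + 36 + 4 + 25
= 90

90


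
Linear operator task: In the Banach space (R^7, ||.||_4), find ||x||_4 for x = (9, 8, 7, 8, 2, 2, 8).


The l^4 norm = (sum |x_i|^4)^(1/4)
Sum of 4th powers = 6561 + 4096 + 2401 + 4096 + 16 + 16 + 4096 = 21282
||x||_4 = (21282)^(1/4) = 12.0782

12.0782


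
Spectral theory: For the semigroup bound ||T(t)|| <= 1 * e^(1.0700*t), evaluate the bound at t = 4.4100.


||T(4.4100)|| <= 1 * exp(1.0700 * 4.4100)
= 1 * exp(4.7187)
= 1 * 112.0225
= 112.0225

112.0225


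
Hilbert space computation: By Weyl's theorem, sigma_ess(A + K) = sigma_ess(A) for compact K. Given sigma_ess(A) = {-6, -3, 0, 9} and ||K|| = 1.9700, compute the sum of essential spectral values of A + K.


By Weyl's theorem, the essential spectrum is invariant under compact perturbations.
sigma_ess(A + K) = sigma_ess(A) = {-6, -3, 0, 9}
Sum = -6 + -3 + 0 + 9 = 0

0


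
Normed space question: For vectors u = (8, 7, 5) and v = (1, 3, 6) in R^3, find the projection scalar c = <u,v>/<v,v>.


Computing <u,v> = 8*1 + 7*3 + 5*6 = 59
Computing <v,v> = 1^2 + 3^2 + 6^2 = 46
Projection coefficient = 59/46 = 1.2826

1.2826


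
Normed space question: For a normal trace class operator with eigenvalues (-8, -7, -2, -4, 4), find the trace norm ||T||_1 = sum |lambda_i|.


For a normal operator, singular values equal |eigenvalues|.
Trace norm = sum |lambda_i| = 8 + 7 + 2 + 4 + 4
= 25

25


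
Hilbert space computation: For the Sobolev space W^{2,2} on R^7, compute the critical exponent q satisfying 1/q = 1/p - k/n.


Using the Sobolev embedding formula: 1/q = 1/p - k/n
1/q = 1/2 - 2/7 = 3/14
q = 1/(3/14) = 14/3 = 4.6667

4.6667


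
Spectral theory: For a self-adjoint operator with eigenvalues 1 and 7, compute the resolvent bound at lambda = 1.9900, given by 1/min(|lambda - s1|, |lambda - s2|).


dist(1.9900, {1, 7}) = min(|1.9900 - 1|, |1.9900 - 7|)
= min(0.9900, 5.0100) = 0.9900
Resolvent bound = 1/0.9900 = 1.0101

1.0101


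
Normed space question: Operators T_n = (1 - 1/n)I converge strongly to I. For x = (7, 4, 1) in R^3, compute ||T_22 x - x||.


T_22 x - x = (1 - 1/22)x - x = -x/22
||x|| = sqrt(66) = 8.1240
||T_22 x - x|| = ||x||/22 = 8.1240/22 = 0.3693

0.3693


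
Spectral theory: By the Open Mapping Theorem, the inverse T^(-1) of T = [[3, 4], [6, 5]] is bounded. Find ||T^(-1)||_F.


det(T) = 3*5 - 4*6 = -9
T^(-1) = (1/-9) * [[5, -4], [-6, 3]] = [[-0.5556, 0.4444], [0.6667, -0.3333]]
||T^(-1)||_F^2 = (-0.5556)^2 + 0.4444^2 + 0.6667^2 + (-0.3333)^2 = 1.0617
||T^(-1)||_F = sqrt(1.0617) = 1.0304

1.0304


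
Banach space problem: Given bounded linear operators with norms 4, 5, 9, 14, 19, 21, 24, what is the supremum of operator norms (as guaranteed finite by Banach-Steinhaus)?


By the Uniform Boundedness Principle, the supremum of norms is finite.
sup_k ||T_k|| = max(4, 5, 9, 14, 19, 21, 24) = 24

24


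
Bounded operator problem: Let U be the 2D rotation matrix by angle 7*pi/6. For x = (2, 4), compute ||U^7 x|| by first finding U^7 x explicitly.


U is a rotation by theta = 7*pi/6
U^7 = rotation by 7*theta = 49*pi/6 = 1*pi/6 (mod 2*pi)
cos(1*pi/6) = 0.8660, sin(1*pi/6) = 0.5000
U^7 x = (0.8660 * 2 - 0.5000 * 4, 0.5000 * 2 + 0.8660 * 4)
= (-0.2679, 4.4641)
||U^7 x|| = sqrt((-0.2679)^2 + 4.4641^2) = sqrt(20.0000) = 4.4721

4.4721


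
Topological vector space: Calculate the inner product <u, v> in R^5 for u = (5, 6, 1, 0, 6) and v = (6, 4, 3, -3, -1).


Computing the standard inner product <u, v> = sum u_i * v_i
= 5*6 + 6*4 + 1*3 + 0*-3 + 6*-1
= 30 + 24 + 3 + 0 + -6
= 51

51


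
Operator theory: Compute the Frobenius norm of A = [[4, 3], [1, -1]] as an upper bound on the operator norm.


||A||_F^2 = sum a_ij^2
= 4^2 + 3^2 + 1^2 + (-1)^2
= 16 + 9 + 1 + 1 = 27
||A||_F = sqrt(27) = 5.1962

5.1962


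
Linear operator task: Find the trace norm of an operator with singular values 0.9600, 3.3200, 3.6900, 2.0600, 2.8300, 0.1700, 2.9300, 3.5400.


The nuclear norm is the sum of all singular values.
||T||_1 = 0.9600 + 3.3200 + 3.6900 + 2.0600 + 2.8300 + 0.1700 + 2.9300 + 3.5400
= 19.5000

19.5000


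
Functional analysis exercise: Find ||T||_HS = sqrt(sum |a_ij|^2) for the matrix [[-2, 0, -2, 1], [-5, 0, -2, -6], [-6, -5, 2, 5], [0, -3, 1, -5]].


The Hilbert-Schmidt norm is sqrt(sum of squares of all entries).
Sum of squares = (-2)^2 + 0^2 + (-2)^2 + 1^2 + (-5)^2 + 0^2 + (-2)^2 + (-6)^2 + (-6)^2 + (-5)^2 + 2^2 + 5^2 + 0^2 + (-3)^2 + 1^2 + (-5)^2
= 4 + 0 + 4 + 1 + 25 + 0 + 4 + 36 + 36 + 25 + 4 + 25 + 0 + 9 + 1 + 25 = 199
||T||_HS = sqrt(199) = 14.1067

14.1067


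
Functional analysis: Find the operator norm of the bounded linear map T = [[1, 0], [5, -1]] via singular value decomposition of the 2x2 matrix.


A^T A = [[26, -5], [-5, 1]]
trace(A^T A) = 27, det(A^T A) = 1
discriminant = 27^2 - 4*1 = 725
Largest eigenvalue of A^T A = (trace + sqrt(disc))/2 = 26.9629
||T|| = sqrt(26.9629) = 5.1926

5.1926


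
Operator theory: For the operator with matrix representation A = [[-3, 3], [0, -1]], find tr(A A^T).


trace(A * A^T) = sum of squares of all entries
= (-3)^2 + 3^2 + 0^2 + (-1)^2
= 9 + 9 + 0 + 1
= 19

19


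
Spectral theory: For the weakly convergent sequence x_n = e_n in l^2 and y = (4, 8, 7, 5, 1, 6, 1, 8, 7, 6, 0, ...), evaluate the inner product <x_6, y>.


x_6 = e_6 is the standard basis vector with 1 in position 6.
<x_6, y> = y_6 = 6
As n -> infinity, <x_n, y> -> 0, confirming weak convergence of (x_n) to 0.

6


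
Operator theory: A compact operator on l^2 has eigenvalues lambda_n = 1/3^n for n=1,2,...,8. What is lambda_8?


The eigenvalue formula gives lambda_8 = 1/3^8
= 1/6561
= 1.5242e-04

1.5242e-04


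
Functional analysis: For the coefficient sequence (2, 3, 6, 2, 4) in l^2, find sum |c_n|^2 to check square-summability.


sum |c_n|^2 = 2^2 + 3^2 + 6^2 + 2^2 + 4^2
= 4 + 9 + 36 + 4 + 16
= 69

69


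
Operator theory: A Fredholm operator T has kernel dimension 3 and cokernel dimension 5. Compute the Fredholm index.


The Fredholm index is defined as ind(T) = dim(ker T) - dim(coker T)
= 3 - 5
= -2

-2


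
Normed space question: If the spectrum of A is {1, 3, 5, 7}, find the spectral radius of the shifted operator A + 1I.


Spectrum of A + 1I = {2, 4, 6, 8}
Spectral radius = max |lambda| over the shifted spectrum
= max(2, 4, 6, 8) = 8

8


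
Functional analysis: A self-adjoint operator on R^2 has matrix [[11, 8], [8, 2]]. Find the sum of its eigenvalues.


For a self-adjoint (symmetric) matrix, the eigenvalues are real.
The sum of eigenvalues equals the trace of the matrix.
trace = 11 + 2 = 13

13


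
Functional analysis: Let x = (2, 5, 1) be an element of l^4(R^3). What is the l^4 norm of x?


The l^4 norm = (sum |x_i|^4)^(1/4)
Sum of 4th powers = 16 + 625 + 1 = 642
||x||_4 = (642)^(1/4) = 5.0337

5.0337


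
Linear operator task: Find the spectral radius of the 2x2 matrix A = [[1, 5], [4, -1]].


For a 2x2 matrix, eigenvalues satisfy lambda^2 - (trace)*lambda + det = 0
trace = 1 + -1 = 0
det = 1*-1 - 5*4 = -21
discriminant = 0^2 - 4*(-21) = 84
spectral radius = max |eigenvalue| = 4.5826

4.5826


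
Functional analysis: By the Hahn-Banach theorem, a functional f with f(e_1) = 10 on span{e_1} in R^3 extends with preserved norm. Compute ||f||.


The norm of f is given by ||f|| = sup_{||x||=1} |f(x)|.
On span{e_1}, ||e_1|| = 1, so ||f|| = |f(e_1)| / ||e_1||
= |10| / 1 = 10.0000

10.0000


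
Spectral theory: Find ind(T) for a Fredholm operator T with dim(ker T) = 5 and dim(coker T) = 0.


The Fredholm index is defined as ind(T) = dim(ker T) - dim(coker T)
= 5 - 0
= 5

5


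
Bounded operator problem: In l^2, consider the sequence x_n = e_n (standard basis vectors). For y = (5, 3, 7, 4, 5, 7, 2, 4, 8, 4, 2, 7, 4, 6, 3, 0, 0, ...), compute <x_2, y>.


x_2 = e_2 is the standard basis vector with 1 in position 2.
<x_2, y> = y_2 = 3
As n -> infinity, <x_n, y> -> 0, confirming weak convergence of (x_n) to 0.

3


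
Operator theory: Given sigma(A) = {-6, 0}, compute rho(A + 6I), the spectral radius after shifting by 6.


Spectrum of A + 6I = {0, 6}
Spectral radius = max |lambda| over the shifted spectrum
= max(0, 6) = 6

6


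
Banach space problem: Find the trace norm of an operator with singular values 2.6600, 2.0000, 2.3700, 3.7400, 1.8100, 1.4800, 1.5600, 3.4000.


The nuclear norm is the sum of all singular values.
||T||_1 = 2.6600 + 2.0000 + 2.3700 + 3.7400 + 1.8100 + 1.4800 + 1.5600 + 3.4000
= 19.0200

19.0200


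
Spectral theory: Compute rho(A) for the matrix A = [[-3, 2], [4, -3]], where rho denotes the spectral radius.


For a 2x2 matrix, eigenvalues satisfy lambda^2 - (trace)*lambda + det = 0
trace = -3 + -3 = -6
det = -3*-3 - 2*4 = 1
discriminant = (-6)^2 - 4*(1) = 32
spectral radius = max |eigenvalue| = 5.8284

5.8284


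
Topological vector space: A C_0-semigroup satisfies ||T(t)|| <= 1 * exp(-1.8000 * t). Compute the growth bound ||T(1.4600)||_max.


||T(1.4600)|| <= 1 * exp(-1.8000 * 1.4600)
= 1 * exp(-2.6280)
= 1 * 0.0722
= 0.0722

0.0722


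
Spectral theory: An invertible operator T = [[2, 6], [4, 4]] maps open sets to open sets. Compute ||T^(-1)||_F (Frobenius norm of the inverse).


det(T) = 2*4 - 6*4 = -16
T^(-1) = (1/-16) * [[4, -6], [-4, 2]] = [[-0.2500, 0.3750], [0.2500, -0.1250]]
||T^(-1)||_F^2 = (-0.2500)^2 + 0.3750^2 + 0.2500^2 + (-0.1250)^2 = 0.2812
||T^(-1)||_F = sqrt(0.2812) = 0.5303

0.5303


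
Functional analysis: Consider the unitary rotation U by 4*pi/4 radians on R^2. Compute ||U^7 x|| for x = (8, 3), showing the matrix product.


U is a rotation by theta = 4*pi/4
U^7 = rotation by 7*theta = 28*pi/4 = 4*pi/4 (mod 2*pi)
cos(4*pi/4) = -1.0000, sin(4*pi/4) = 0.0000
U^7 x = (-1.0000 * 8 - 0.0000 * 3, 0.0000 * 8 + -1.0000 * 3)
= (-8.0000, -3.0000)
||U^7 x|| = sqrt((-8.0000)^2 + (-3.0000)^2) = sqrt(73.0000) = 8.5440

8.5440


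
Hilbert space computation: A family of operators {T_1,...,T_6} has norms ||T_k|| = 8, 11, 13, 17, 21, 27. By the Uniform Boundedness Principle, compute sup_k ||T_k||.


By the Uniform Boundedness Principle, the supremum of norms is finite.
sup_k ||T_k|| = max(8, 11, 13, 17, 21, 27) = 27

27


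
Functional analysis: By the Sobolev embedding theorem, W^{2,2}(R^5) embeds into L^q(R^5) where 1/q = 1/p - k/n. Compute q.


Using the Sobolev embedding formula: 1/q = 1/p - k/n
1/q = 1/2 - 2/5 = 1/10
q = 1/(1/10) = 10

10.0000


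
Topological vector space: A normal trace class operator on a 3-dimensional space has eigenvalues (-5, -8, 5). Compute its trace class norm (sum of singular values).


For a normal operator, singular values equal |eigenvalues|.
Trace norm = sum |lambda_i| = 5 + 8 + 5
= 18

18


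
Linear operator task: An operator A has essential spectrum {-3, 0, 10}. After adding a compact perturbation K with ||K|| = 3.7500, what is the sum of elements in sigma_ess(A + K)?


By Weyl's theorem, the essential spectrum is invariant under compact perturbations.
sigma_ess(A + K) = sigma_ess(A) = {-3, 0, 10}
Sum = -3 + 0 + 10 = 7

7


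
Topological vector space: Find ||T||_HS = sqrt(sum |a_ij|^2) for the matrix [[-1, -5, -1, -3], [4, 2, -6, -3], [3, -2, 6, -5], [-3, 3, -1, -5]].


The Hilbert-Schmidt norm is sqrt(sum of squares of all entries).
Sum of squares = (-1)^2 + (-5)^2 + (-1)^2 + (-3)^2 + 4^2 + 2^2 + (-6)^2 + (-3)^2 + 3^2 + (-2)^2 + 6^2 + (-5)^2 + (-3)^2 + 3^2 + (-1)^2 + (-5)^2
= 1 + 25 + 1 + 9 + 16 + 4 + 36 + 9 + 9 + 4 + 36 + 25 + 9 + 9 + 1 + 25 = 219
||T||_HS = sqrt(219) = 14.7986

14.7986


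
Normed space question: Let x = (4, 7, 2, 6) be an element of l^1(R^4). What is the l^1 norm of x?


The l^1 norm equals the sum of absolute values of all components.
||x||_1 = 4 + 7 + 2 + 6
= 19

19.0000


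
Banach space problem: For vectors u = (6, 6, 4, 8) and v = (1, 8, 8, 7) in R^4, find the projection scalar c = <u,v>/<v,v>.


Computing <u,v> = 6*1 + 6*8 + 4*8 + 8*7 = 142
Computing <v,v> = 1^2 + 8^2 + 8^2 + 7^2 = 178
Projection coefficient = 142/178 = 0.7978

0.7978


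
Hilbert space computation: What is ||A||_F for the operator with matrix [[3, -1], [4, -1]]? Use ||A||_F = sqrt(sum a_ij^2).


||A||_F^2 = sum a_ij^2
= 3^2 + (-1)^2 + 4^2 + (-1)^2
= 9 + 1 + 16 + 1 = 27
||A||_F = sqrt(27) = 5.1962

5.1962


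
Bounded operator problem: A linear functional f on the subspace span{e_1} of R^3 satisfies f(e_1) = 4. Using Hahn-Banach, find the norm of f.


The norm of f is given by ||f|| = sup_{||x||=1} |f(x)|.
On span{e_1}, ||e_1|| = 1, so ||f|| = |f(e_1)| / ||e_1||
= |4| / 1 = 4.0000

4.0000


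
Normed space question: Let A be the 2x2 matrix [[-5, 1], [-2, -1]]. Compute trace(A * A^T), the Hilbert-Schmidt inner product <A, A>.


trace(A * A^T) = sum of squares of all entries
= (-5)^2 + 1^2 + (-2)^2 + (-1)^2
= 25 + 1 + 4 + 1
= 31

31


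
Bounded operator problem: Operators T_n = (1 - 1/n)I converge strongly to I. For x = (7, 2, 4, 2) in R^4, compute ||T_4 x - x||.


T_4 x - x = (1 - 1/4)x - x = -x/4
||x|| = sqrt(73) = 8.5440
||T_4 x - x|| = ||x||/4 = 8.5440/4 = 2.1360

2.1360


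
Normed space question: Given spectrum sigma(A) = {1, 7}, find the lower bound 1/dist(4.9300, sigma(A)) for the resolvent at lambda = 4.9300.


dist(4.9300, {1, 7}) = min(|4.9300 - 1|, |4.9300 - 7|)
= min(3.9300, 2.0700) = 2.0700
Resolvent bound = 1/2.0700 = 0.4831

0.4831


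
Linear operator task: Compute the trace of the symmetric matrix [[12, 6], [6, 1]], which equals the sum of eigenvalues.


For a self-adjoint (symmetric) matrix, the eigenvalues are real.
The sum of eigenvalues equals the trace of the matrix.
trace = 12 + 1 = 13

13


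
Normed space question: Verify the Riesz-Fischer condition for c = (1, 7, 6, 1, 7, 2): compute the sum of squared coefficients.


sum |c_n|^2 = 1^2 + 7^2 + 6^2 + 1^2 + 7^2 + 2^2
= 1 + 49 + 36 + 1 + 49 + 4
= 140

140


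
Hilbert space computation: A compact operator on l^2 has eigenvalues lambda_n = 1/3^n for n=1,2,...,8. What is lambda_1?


The eigenvalue formula gives lambda_1 = 1/3^1
= 1/3
= 0.3333

0.3333


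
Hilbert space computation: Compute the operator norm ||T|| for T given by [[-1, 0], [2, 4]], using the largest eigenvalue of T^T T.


A^T A = [[5, 8], [8, 16]]
trace(A^T A) = 21, det(A^T A) = 16
discriminant = 21^2 - 4*16 = 377
Largest eigenvalue of A^T A = (trace + sqrt(disc))/2 = 20.2082
||T|| = sqrt(20.2082) = 4.4954

4.4954


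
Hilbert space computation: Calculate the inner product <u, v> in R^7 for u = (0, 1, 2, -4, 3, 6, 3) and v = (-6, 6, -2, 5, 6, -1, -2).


Computing the standard inner product <u, v> = sum u_i * v_i
= 0*-6 + 1*6 + 2*-2 + -4*5 + 3*6 + 6*-1 + 3*-2
= 0 + 6 + -4 + -20 + 18 + -6 + -6
= -12

-12


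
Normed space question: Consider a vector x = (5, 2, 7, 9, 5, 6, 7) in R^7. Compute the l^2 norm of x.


The l^2 norm = (sum |x_i|^2)^(1/2)
Sum of 2th powers = 25 + 4 + 49 + 81 + 25 + 36 + 49 = 269
||x||_2 = (269)^(1/2) = 16.4012

16.4012


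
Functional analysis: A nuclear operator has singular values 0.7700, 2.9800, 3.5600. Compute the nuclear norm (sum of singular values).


The nuclear norm is the sum of all singular values.
||T||_1 = 0.7700 + 2.9800 + 3.5600
= 7.3100

7.3100


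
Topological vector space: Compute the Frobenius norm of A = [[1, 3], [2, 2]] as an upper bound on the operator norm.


||A||_F^2 = sum a_ij^2
= 1^2 + 3^2 + 2^2 + 2^2
= 1 + 9 + 4 + 4 = 18
||A||_F = sqrt(18) = 4.2426

4.2426


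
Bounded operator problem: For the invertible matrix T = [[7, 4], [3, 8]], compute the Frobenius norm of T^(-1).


det(T) = 7*8 - 4*3 = 44
T^(-1) = (1/44) * [[8, -4], [-3, 7]] = [[0.1818, -0.0909], [-0.0682, 0.1591]]
||T^(-1)||_F^2 = 0.1818^2 + (-0.0909)^2 + (-0.0682)^2 + 0.1591^2 = 0.0713
||T^(-1)||_F = sqrt(0.0713) = 0.2670

0.2670


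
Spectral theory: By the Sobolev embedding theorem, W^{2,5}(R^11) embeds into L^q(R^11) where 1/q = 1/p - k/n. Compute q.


Using the Sobolev embedding formula: 1/q = 1/p - k/n
1/q = 1/5 - 2/11 = 1/55
q = 1/(1/55) = 55

55.0000


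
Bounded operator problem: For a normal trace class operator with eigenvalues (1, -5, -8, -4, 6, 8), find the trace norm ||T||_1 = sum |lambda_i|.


For a normal operator, singular values equal |eigenvalues|.
Trace norm = sum |lambda_i| = 1 + 5 + 8 + 4 + 6 + 8
= 32

32


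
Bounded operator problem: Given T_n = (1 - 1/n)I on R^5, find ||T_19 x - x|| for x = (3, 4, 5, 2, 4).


T_19 x - x = (1 - 1/19)x - x = -x/19
||x|| = sqrt(70) = 8.3666
||T_19 x - x|| = ||x||/19 = 8.3666/19 = 0.4403

0.4403


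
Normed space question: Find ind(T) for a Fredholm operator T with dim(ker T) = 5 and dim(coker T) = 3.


The Fredholm index is defined as ind(T) = dim(ker T) - dim(coker T)
= 5 - 3
= 2

2


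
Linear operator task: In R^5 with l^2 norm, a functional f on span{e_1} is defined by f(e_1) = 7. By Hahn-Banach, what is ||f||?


The norm of f is given by ||f|| = sup_{||x||=1} |f(x)|.
On span{e_1}, ||e_1|| = 1, so ||f|| = |f(e_1)| / ||e_1||
= |7| / 1 = 7.0000

7.0000
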